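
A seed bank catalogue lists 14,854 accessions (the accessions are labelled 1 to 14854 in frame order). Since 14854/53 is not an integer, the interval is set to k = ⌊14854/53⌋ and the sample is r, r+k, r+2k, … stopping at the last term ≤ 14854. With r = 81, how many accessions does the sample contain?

53

k = ⌊14854/53⌋ = 280
Achieved size = ⌊(14854 − 81)/280⌋ + 1 = ⌊14773/280⌋ + 1 = 52 + 1 = 53
(last selection: 81 + 52×280 = 14641 ≤ 14854; next would be 14921 > 14854)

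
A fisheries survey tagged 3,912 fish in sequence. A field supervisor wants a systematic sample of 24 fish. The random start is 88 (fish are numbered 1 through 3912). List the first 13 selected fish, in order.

k = N/n = 3912/24 = 163
fish 1: 88
fish 2: 88 + 163 = 251
fish 3: 251 + 163 = 414
fish 4: 414 + 163 = 577
fish 5: 577 + 163 = 740
fish 6: 740 + 163 = 903
fish 7: 903 + 163 = 1066
fish 8: 1066 + 163 = 1229
fish 9: 1229 + 163 = 1392
fish 10: 1392 + 163 = 1555
fish 11: 1555 + 163 = 1718
fish 12: 1718 + 163 = 1881
fish 13: 1881 + 163 = 2044

88, 251, 414, 577, 740, 903, 1066, 1229, 1392, 1555, 1718, 1881, 2044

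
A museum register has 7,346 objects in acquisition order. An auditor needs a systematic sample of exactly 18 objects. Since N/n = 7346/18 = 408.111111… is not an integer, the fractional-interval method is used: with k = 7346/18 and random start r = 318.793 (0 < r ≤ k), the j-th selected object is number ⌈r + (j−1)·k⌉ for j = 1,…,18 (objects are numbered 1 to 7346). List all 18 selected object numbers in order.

319, 727, 1136, 1544, 1952, 2360, 2768, 3176, 3584, 3992, 4400, 4809, 5217, 5625, 6033, 6441, 6849, 7257

j=1: r + 0k = 318.793 → ⌈·⌉ = 319
j=2: r + 1k = 726.904111… → ⌈·⌉ = 727
j=3: r + 2k = 1135.015222… → ⌈·⌉ = 1136
j=4: r + 3k = 1543.126333… → ⌈·⌉ = 1544
j=5: r + 4k = 1951.237444… → ⌈·⌉ = 1952
j=6: r + 5k = 2359.348555… → ⌈·⌉ = 2360
j=7: r + 6k = 2767.459666… → ⌈·⌉ = 2768
j=8: r + 7k = 3175.570777… → ⌈·⌉ = 3176
j=9: r + 8k = 3583.681888… → ⌈·⌉ = 3584
j=10: r + 9k = 3991.793 → ⌈·⌉ = 3992
j=11: r + 10k = 4399.904111… → ⌈·⌉ = 4400
j=12: r + 11k = 4808.015222… → ⌈·⌉ = 4809
j=13: r + 12k = 5216.126333… → ⌈·⌉ = 5217
j=14: r + 13k = 5624.237444… → ⌈·⌉ = 5625
j=15: r + 14k = 6032.348555… → ⌈·⌉ = 6033
j=16: r + 15k = 6440.459666… → ⌈·⌉ = 6441
j=17: r + 16k = 6848.570777… → ⌈·⌉ = 6849
j=18: r + 17k = 7256.681888… → ⌈·⌉ = 7257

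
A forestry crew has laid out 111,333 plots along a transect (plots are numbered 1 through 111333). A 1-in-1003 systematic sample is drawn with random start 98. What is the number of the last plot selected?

110428

k = 1003
111th selection = r + (111−1)·k = 98 + 110×1003 = 98 + 110330 = 110428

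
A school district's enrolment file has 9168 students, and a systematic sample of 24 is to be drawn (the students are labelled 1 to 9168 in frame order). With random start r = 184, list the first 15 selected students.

184, 566, 948, 1330, 1712, 2094, 2476, 2858, 3240, 3622, 4004, 4386, 4768, 5150, 5532

k = N/n = 9168/24 = 382
student 1: 184
student 2: 184 + 382 = 566
student 3: 566 + 382 = 948
student 4: 948 + 382 = 1330
student 5: 1330 + 382 = 1712
student 6: 1712 + 382 = 2094
student 7: 2094 + 382 = 2476
student 8: 2476 + 382 = 2858
student 9: 2858 + 382 = 3240
student 10: 3240 + 382 = 3622
student 11: 3622 + 382 = 4004
student 12: 4004 + 382 = 4386
student 13: 4386 + 382 = 4768
student 14: 4768 + 382 = 5150
student 15: 5150 + 382 = 5532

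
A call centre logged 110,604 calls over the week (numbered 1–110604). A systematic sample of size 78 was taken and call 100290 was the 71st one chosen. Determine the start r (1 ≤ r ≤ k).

k = 110604/78 = 1418
r = 100290 − (71−1)×1418 = 100290 − 99260 = 1030

1030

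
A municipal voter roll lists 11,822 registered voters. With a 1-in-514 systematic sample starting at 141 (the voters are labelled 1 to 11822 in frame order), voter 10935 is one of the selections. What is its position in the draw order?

22

k = 514
position = (10935 − 141)/514 + 1 = 10794/514 + 1 = 21 + 1 = 22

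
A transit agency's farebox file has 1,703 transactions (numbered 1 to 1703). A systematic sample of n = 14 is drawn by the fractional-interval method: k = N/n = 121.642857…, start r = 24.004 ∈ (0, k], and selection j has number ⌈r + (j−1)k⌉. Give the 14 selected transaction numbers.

25, 146, 268, 389, 511, 633, 754, 876, 998, 1119, 1241, 1363, 1484, 1606

j=1: r + 0k = 24.004 → ⌈·⌉ = 25
j=2: r + 1k = 145.646857… → ⌈·⌉ = 146
j=3: r + 2k = 267.289714… → ⌈·⌉ = 268
j=4: r + 3k = 388.932571… → ⌈·⌉ = 389
j=5: r + 4k = 510.575428… → ⌈·⌉ = 511
j=6: r + 5k = 632.218285… → ⌈·⌉ = 633
j=7: r + 6k = 753.861142… → ⌈·⌉ = 754
j=8: r + 7k = 875.504 → ⌈·⌉ = 876
j=9: r + 8k = 997.146857… → ⌈·⌉ = 998
j=10: r + 9k = 1118.789714… → ⌈·⌉ = 1119
j=11: r + 10k = 1240.432571… → ⌈·⌉ = 1241
j=12: r + 11k = 1362.075428… → ⌈·⌉ = 1363
j=13: r + 12k = 1483.718285… → ⌈·⌉ = 1484
j=14: r + 13k = 1605.361142… → ⌈·⌉ = 1606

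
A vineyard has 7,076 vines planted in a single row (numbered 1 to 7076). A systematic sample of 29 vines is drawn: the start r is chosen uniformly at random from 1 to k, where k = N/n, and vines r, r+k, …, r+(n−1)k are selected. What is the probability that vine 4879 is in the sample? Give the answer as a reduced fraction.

k = 7076/29 = 244.
Vine 4879 is selected iff r ≡ 4879 (mod 244); exactly one such r in {1,…,244}.
Inclusion probability = 1/244.

1/244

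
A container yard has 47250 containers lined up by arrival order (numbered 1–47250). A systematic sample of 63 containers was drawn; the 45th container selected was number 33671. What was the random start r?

k = 47250/63 = 750
r = 33671 − (45−1)×750 = 33671 − 33000 = 671

671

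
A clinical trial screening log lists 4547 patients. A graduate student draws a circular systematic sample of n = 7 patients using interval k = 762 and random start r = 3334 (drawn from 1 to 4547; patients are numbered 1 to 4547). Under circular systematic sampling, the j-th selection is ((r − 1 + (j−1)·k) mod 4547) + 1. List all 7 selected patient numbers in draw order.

3334, 4096, 311, 1073, 1835, 2597, 3359

Selection 1: 3334
Selection 2: 3334 + 762 = 4096
Selection 3: 4096 + 762 = 4858 → 4858 − 4547 = 311
Selection 4: 311 + 762 = 1073
Selection 5: 1073 + 762 = 1835
Selection 6: 1835 + 762 = 2597
Selection 7: 2597 + 762 = 3359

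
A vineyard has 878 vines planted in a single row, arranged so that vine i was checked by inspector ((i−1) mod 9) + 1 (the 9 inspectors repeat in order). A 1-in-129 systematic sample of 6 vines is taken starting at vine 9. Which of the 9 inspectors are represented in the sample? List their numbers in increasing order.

Consecutive selections differ by k = 129, so their inspector numbers differ by 129 mod 9 = 3.
gcd(129, 9) = 3, so the sample visits 9/3 = 3 distinct residues mod 9.
Start 9 is inspector 9; the inspectors hit are 3, 6, 9.

3, 6, 9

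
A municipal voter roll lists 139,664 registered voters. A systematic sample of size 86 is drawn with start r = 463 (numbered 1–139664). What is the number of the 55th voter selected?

k = 139664/86 = 1624
55th selection = r + (55−1)·k = 463 + 54×1624 = 463 + 87696 = 88159

88159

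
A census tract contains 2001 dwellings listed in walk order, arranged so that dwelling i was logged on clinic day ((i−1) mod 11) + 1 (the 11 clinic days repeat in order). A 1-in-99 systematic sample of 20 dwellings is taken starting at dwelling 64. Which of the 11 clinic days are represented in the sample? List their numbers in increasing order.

9

Consecutive selections differ by k = 99, so their clinic day numbers differ by 99 mod 11 = 0.
gcd(99, 11) = 11, so the sample visits 11/11 = 1 distinct residues mod 11.
Start 64 is clinic day 9; the clinic days hit are 9.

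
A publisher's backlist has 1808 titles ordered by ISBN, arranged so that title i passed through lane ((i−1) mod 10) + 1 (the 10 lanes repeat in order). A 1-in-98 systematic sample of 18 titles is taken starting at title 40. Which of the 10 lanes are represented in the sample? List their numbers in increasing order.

Consecutive selections differ by k = 98, so their lane numbers differ by 98 mod 10 = 8.
gcd(98, 10) = 2, so the sample visits 10/2 = 5 distinct residues mod 10.
Start 40 is lane 10; the lanes hit are 2, 4, 6, 8, 10.

2, 4, 6, 8, 10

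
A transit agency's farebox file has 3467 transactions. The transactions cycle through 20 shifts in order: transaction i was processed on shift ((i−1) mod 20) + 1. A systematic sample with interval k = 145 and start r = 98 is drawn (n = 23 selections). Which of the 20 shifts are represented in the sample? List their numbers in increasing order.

Consecutive selections differ by k = 145, so their shift numbers differ by 145 mod 20 = 5.
gcd(145, 20) = 5, so the sample visits 20/5 = 4 distinct residues mod 20.
Start 98 is shift 18; the shifts hit are 3, 8, 13, 18.

3, 8, 13, 18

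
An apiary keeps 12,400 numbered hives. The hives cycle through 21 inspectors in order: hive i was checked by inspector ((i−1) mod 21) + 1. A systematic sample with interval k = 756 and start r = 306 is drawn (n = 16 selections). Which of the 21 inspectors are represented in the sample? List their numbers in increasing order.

Consecutive selections differ by k = 756, so their inspector numbers differ by 756 mod 21 = 0.
gcd(756, 21) = 21, so the sample visits 21/21 = 1 distinct residues mod 21.
Start 306 is inspector 12; the inspectors hit are 12.

12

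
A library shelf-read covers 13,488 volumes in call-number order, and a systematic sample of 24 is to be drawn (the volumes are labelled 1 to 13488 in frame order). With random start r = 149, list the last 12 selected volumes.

6893, 7455, 8017, 8579, 9141, 9703, 10265, 10827, 11389, 11951, 12513, 13075

k = N/n = 13488/24 = 562
13th selection = 149 + 12×562 = 6893
14th: 6893 + 562 = 7455
15th: 7455 + 562 = 8017
16th: 8017 + 562 = 8579
17th: 8579 + 562 = 9141
18th: 9141 + 562 = 9703
19th: 9703 + 562 = 10265
20th: 10265 + 562 = 10827
21st: 10827 + 562 = 11389
22nd: 11389 + 562 = 11951
23rd: 11951 + 562 = 12513
24th: 12513 + 562 = 13075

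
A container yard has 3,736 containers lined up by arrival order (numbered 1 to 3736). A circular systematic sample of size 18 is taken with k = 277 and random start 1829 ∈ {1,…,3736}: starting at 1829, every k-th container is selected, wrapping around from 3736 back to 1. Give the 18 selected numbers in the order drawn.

1829, 2106, 2383, 2660, 2937, 3214, 3491, 32, 309, 586, 863, 1140, 1417, 1694, 1971, 2248, 2525, 2802

Selection 1: 1829
Selection 2: 1829 + 277 = 2106
Selection 3: 2106 + 277 = 2383
Selection 4: 2383 + 277 = 2660
Selection 5: 2660 + 277 = 2937
Selection 6: 2937 + 277 = 3214
Selection 7: 3214 + 277 = 3491
Selection 8: 3491 + 277 = 3768 → 3768 − 3736 = 32
Selection 9: 32 + 277 = 309
Selection 10: 309 + 277 = 586
Selection 11: 586 + 277 = 863
Selection 12: 863 + 277 = 1140
Selection 13: 1140 + 277 = 1417
Selection 14: 1417 + 277 = 1694
Selection 15: 1694 + 277 = 1971
Selection 16: 1971 + 277 = 2248
Selection 17: 2248 + 277 = 2525
Selection 18: 2525 + 277 = 2802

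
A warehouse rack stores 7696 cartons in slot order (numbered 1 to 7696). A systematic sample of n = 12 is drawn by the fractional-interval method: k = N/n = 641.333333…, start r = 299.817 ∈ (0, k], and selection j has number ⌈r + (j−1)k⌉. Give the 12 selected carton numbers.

300, 942, 1583, 2224, 2866, 3507, 4148, 4790, 5431, 6072, 6714, 7355

j=1: r + 0k = 299.817 → ⌈·⌉ = 300
j=2: r + 1k = 941.150333… → ⌈·⌉ = 942
j=3: r + 2k = 1582.483666… → ⌈·⌉ = 1583
j=4: r + 3k = 2223.817 → ⌈·⌉ = 2224
j=5: r + 4k = 2865.150333… → ⌈·⌉ = 2866
j=6: r + 5k = 3506.483666… → ⌈·⌉ = 3507
j=7: r + 6k = 4147.817 → ⌈·⌉ = 4148
j=8: r + 7k = 4789.150333… → ⌈·⌉ = 4790
j=9: r + 8k = 5430.483666… → ⌈·⌉ = 5431
j=10: r + 9k = 6071.817 → ⌈·⌉ = 6072
j=11: r + 10k = 6713.150333… → ⌈·⌉ = 6714
j=12: r + 11k = 7354.483666… → ⌈·⌉ = 7355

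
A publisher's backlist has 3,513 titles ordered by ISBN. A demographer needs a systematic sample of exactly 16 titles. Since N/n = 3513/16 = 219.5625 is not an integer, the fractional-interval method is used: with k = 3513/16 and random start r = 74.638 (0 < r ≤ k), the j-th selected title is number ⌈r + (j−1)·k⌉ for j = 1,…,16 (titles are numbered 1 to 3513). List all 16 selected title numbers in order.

75, 295, 514, 734, 953, 1173, 1393, 1612, 1832, 2051, 2271, 2490, 2710, 2929, 3149, 3369

j=1: r + 0k = 74.638 → ⌈·⌉ = 75
j=2: r + 1k = 294.2005 → ⌈·⌉ = 295
j=3: r + 2k = 513.763 → ⌈·⌉ = 514
j=4: r + 3k = 733.3255 → ⌈·⌉ = 734
j=5: r + 4k = 952.888 → ⌈·⌉ = 953
j=6: r + 5k = 1172.4505 → ⌈·⌉ = 1173
j=7: r + 6k = 1392.013 → ⌈·⌉ = 1393
j=8: r + 7k = 1611.5755 → ⌈·⌉ = 1612
j=9: r + 8k = 1831.138 → ⌈·⌉ = 1832
j=10: r + 9k = 2050.7005 → ⌈·⌉ = 2051
j=11: r + 10k = 2270.263 → ⌈·⌉ = 2271
j=12: r + 11k = 2489.8255 → ⌈·⌉ = 2490
j=13: r + 12k = 2709.388 → ⌈·⌉ = 2710
j=14: r + 13k = 2928.9505 → ⌈·⌉ = 2929
j=15: r + 14k = 3148.513 → ⌈·⌉ = 3149
j=16: r + 15k = 3368.0755 → ⌈·⌉ = 3369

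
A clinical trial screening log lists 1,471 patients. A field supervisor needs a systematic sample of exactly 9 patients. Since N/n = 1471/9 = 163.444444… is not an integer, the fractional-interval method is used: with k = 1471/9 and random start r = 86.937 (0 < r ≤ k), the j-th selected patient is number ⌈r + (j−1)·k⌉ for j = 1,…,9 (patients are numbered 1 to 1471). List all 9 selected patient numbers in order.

j=1: r + 0k = 86.937 → ⌈·⌉ = 87
j=2: r + 1k = 250.381444… → ⌈·⌉ = 251
j=3: r + 2k = 413.825888… → ⌈·⌉ = 414
j=4: r + 3k = 577.270333… → ⌈·⌉ = 578
j=5: r + 4k = 740.714777… → ⌈·⌉ = 741
j=6: r + 5k = 904.159222… → ⌈·⌉ = 905
j=7: r + 6k = 1067.603666… → ⌈·⌉ = 1068
j=8: r + 7k = 1231.048111… → ⌈·⌉ = 1232
j=9: r + 8k = 1394.492555… → ⌈·⌉ = 1395

87, 251, 414, 578, 741, 905, 1068, 1232, 1395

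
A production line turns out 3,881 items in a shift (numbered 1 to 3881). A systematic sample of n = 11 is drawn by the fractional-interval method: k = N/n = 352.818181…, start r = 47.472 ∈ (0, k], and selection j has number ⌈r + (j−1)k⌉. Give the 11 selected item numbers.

j=1: r + 0k = 47.472 → ⌈·⌉ = 48
j=2: r + 1k = 400.290181… → ⌈·⌉ = 401
j=3: r + 2k = 753.108363… → ⌈·⌉ = 754
j=4: r + 3k = 1105.926545… → ⌈·⌉ = 1106
j=5: r + 4k = 1458.744727… → ⌈·⌉ = 1459
j=6: r + 5k = 1811.562909… → ⌈·⌉ = 1812
j=7: r + 6k = 2164.381090… → ⌈·⌉ = 2165
j=8: r + 7k = 2517.199272… → ⌈·⌉ = 2518
j=9: r + 8k = 2870.017454… → ⌈·⌉ = 2871
j=10: r + 9k = 3222.835636… → ⌈·⌉ = 3223
j=11: r + 10k = 3575.653818… → ⌈·⌉ = 3576

48, 401, 754, 1106, 1459, 1812, 2165, 2518, 2871, 3223, 3576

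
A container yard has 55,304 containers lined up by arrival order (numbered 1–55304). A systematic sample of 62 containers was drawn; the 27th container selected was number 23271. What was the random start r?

79

k = 55304/62 = 892
r = 23271 − (27−1)×892 = 23271 − 23192 = 79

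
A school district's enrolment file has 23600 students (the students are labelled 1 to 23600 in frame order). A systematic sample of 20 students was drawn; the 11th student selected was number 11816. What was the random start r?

16

k = 23600/20 = 1180
r = 11816 − (11−1)×1180 = 11816 − 11800 = 16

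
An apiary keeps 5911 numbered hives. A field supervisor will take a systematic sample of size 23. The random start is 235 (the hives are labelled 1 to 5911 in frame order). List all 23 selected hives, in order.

k = N/n = 5911/23 = 257
hive 1: 235
hive 2: 235 + 257 = 492
hive 3: 492 + 257 = 749
hive 4: 749 + 257 = 1006
hive 5: 1006 + 257 = 1263
hive 6: 1263 + 257 = 1520
hive 7: 1520 + 257 = 1777
hive 8: 1777 + 257 = 2034
hive 9: 2034 + 257 = 2291
hive 10: 2291 + 257 = 2548
hive 11: 2548 + 257 = 2805
hive 12: 2805 + 257 = 3062
hive 13: 3062 + 257 = 3319
hive 14: 3319 + 257 = 3576
hive 15: 3576 + 257 = 3833
hive 16: 3833 + 257 = 4090
hive 17: 4090 + 257 = 4347
hive 18: 4347 + 257 = 4604
hive 19: 4604 + 257 = 4861
hive 20: 4861 + 257 = 5118
hive 21: 5118 + 257 = 5375
hive 22: 5375 + 257 = 5632
hive 23: 5632 + 257 = 5889

235, 492, 749, 1006, 1263, 1520, 1777, 2034, 2291, 2548, 2805, 3062, 3319, 3576, 3833, 4090, 4347, 4604, 4861, 5118, 5375, 5632, 5889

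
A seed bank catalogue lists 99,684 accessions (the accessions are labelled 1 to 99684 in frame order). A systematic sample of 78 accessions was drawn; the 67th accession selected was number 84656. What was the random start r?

k = 99684/78 = 1278
r = 84656 − (67−1)×1278 = 84656 − 84348 = 308

308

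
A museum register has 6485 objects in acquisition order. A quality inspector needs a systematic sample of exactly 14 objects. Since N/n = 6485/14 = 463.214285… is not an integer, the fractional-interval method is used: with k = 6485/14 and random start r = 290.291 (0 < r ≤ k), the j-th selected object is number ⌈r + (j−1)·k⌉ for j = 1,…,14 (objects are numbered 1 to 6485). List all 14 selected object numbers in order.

291, 754, 1217, 1680, 2144, 2607, 3070, 3533, 3997, 4460, 4923, 5386, 5849, 6313

j=1: r + 0k = 290.291 → ⌈·⌉ = 291
j=2: r + 1k = 753.505285… → ⌈·⌉ = 754
j=3: r + 2k = 1216.719571… → ⌈·⌉ = 1217
j=4: r + 3k = 1679.933857… → ⌈·⌉ = 1680
j=5: r + 4k = 2143.148142… → ⌈·⌉ = 2144
j=6: r + 5k = 2606.362428… → ⌈·⌉ = 2607
j=7: r + 6k = 3069.576714… → ⌈·⌉ = 3070
j=8: r + 7k = 3532.791 → ⌈·⌉ = 3533
j=9: r + 8k = 3996.005285… → ⌈·⌉ = 3997
j=10: r + 9k = 4459.219571… → ⌈·⌉ = 4460
j=11: r + 10k = 4922.433857… → ⌈·⌉ = 4923
j=12: r + 11k = 5385.648142… → ⌈·⌉ = 5386
j=13: r + 12k = 5848.862428… → ⌈·⌉ = 5849
j=14: r + 13k = 6312.076714… → ⌈·⌉ = 6313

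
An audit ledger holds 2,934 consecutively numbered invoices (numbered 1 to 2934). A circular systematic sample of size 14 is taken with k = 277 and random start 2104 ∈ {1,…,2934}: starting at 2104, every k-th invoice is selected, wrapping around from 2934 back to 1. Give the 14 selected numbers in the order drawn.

Selection 1: 2104
Selection 2: 2104 + 277 = 2381
Selection 3: 2381 + 277 = 2658
Selection 4: 2658 + 277 = 2935 → 2935 − 2934 = 1
Selection 5: 1 + 277 = 278
Selection 6: 278 + 277 = 555
Selection 7: 555 + 277 = 832
Selection 8: 832 + 277 = 1109
Selection 9: 1109 + 277 = 1386
Selection 10: 1386 + 277 = 1663
Selection 11: 1663 + 277 = 1940
Selection 12: 1940 + 277 = 2217
Selection 13: 2217 + 277 = 2494
Selection 14: 2494 + 277 = 2771

2104, 2381, 2658, 1, 278, 555, 832, 1109, 1386, 1663, 1940, 2217, 2494, 2771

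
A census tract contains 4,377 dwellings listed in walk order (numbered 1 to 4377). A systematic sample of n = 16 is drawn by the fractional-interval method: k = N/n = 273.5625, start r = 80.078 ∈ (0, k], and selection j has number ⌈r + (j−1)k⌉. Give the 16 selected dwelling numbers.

j=1: r + 0k = 80.078 → ⌈·⌉ = 81
j=2: r + 1k = 353.6405 → ⌈·⌉ = 354
j=3: r + 2k = 627.203 → ⌈·⌉ = 628
j=4: r + 3k = 900.7655 → ⌈·⌉ = 901
j=5: r + 4k = 1174.328 → ⌈·⌉ = 1175
j=6: r + 5k = 1447.8905 → ⌈·⌉ = 1448
j=7: r + 6k = 1721.453 → ⌈·⌉ = 1722
j=8: r + 7k = 1995.0155 → ⌈·⌉ = 1996
j=9: r + 8k = 2268.578 → ⌈·⌉ = 2269
j=10: r + 9k = 2542.1405 → ⌈·⌉ = 2543
j=11: r + 10k = 2815.703 → ⌈·⌉ = 2816
j=12: r + 11k = 3089.2655 → ⌈·⌉ = 3090
j=13: r + 12k = 3362.828 → ⌈·⌉ = 3363
j=14: r + 13k = 3636.3905 → ⌈·⌉ = 3637
j=15: r + 14k = 3909.953 → ⌈·⌉ = 3910
j=16: r + 15k = 4183.5155 → ⌈·⌉ = 4184

81, 354, 628, 901, 1175, 1448, 1722, 1996, 2269, 2543, 2816, 3090, 3363, 3637, 3910, 4184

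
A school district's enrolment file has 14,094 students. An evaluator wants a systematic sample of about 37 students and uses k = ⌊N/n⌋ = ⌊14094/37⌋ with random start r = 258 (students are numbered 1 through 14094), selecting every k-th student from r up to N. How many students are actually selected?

37

k = ⌊14094/37⌋ = 380
Achieved size = ⌊(14094 − 258)/380⌋ + 1 = ⌊13836/380⌋ + 1 = 36 + 1 = 37
(last selection: 258 + 36×380 = 13938 ≤ 14094; next would be 14318 > 14094)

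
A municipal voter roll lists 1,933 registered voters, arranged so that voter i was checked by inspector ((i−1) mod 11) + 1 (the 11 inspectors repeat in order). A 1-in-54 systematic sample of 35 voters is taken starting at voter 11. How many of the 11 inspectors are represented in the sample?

Consecutive selections differ by k = 54, so their inspector numbers differ by 54 mod 11 = 10.
gcd(54, 11) = 1, so the sample visits 11/1 = 11 distinct residues mod 11.
Start 11 is inspector 11; the inspectors hit are 1, 2, 3, 4, 5, 6, 7, 8, 9, 10, 11.

11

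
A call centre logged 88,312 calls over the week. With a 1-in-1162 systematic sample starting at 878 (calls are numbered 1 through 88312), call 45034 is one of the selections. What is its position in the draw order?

39

k = 1162
position = (45034 − 878)/1162 + 1 = 44156/1162 + 1 = 38 + 1 = 39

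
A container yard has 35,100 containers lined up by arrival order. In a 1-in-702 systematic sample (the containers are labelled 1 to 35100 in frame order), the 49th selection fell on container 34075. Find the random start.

k = 702
r = 34075 − (49−1)×702 = 34075 − 33696 = 379

379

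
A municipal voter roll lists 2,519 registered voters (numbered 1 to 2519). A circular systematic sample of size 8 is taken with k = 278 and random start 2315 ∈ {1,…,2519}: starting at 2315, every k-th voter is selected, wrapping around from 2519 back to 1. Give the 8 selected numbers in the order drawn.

2315, 74, 352, 630, 908, 1186, 1464, 1742

Selection 1: 2315
Selection 2: 2315 + 278 = 2593 → 2593 − 2519 = 74
Selection 3: 74 + 278 = 352
Selection 4: 352 + 278 = 630
Selection 5: 630 + 278 = 908
Selection 6: 908 + 278 = 1186
Selection 7: 1186 + 278 = 1464
Selection 8: 1464 + 278 = 1742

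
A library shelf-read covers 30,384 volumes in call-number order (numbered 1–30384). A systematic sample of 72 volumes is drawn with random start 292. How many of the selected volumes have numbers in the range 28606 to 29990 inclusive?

3

k = 30384/72 = 422
First selection ≥ 28606: 292 + ⌈(28606−292)/422⌉·422 = 292 + 68×422 = 28988
Last selection ≤ 29990: 292 + ⌊(29990−292)/422⌋·422 = 292 + 70×422 = 29832
Count = 70 − 68 + 1 = 3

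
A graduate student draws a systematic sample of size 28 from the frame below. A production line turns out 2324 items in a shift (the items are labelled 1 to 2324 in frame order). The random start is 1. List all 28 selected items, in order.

k = N/n = 2324/28 = 83
item 1: 1
item 2: 1 + 83 = 84
item 3: 84 + 83 = 167
item 4: 167 + 83 = 250
item 5: 250 + 83 = 333
item 6: 333 + 83 = 416
item 7: 416 + 83 = 499
item 8: 499 + 83 = 582
item 9: 582 + 83 = 665
item 10: 665 + 83 = 748
item 11: 748 + 83 = 831
item 12: 831 + 83 = 914
item 13: 914 + 83 = 997
item 14: 997 + 83 = 1080
item 15: 1080 + 83 = 1163
item 16: 1163 + 83 = 1246
item 17: 1246 + 83 = 1329
item 18: 1329 + 83 = 1412
item 19: 1412 + 83 = 1495
item 20: 1495 + 83 = 1578
item 21: 1578 + 83 = 1661
item 22: 1661 + 83 = 1744
item 23: 1744 + 83 = 1827
item 24: 1827 + 83 = 1910
item 25: 1910 + 83 = 1993
item 26: 1993 + 83 = 2076
item 27: 2076 + 83 = 2159
item 28: 2159 + 83 = 2242

1, 84, 167, 250, 333, 416, 499, 582, 665, 748, 831, 914, 997, 1080, 1163, 1246, 1329, 1412, 1495, 1578, 1661, 1744, 1827, 1910, 1993, 2076, 2159, 2242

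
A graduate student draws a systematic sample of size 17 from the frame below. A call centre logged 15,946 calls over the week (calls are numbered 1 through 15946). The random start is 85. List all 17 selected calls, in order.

k = N/n = 15946/17 = 938
call 1: 85
call 2: 85 + 938 = 1023
call 3: 1023 + 938 = 1961
call 4: 1961 + 938 = 2899
call 5: 2899 + 938 = 3837
call 6: 3837 + 938 = 4775
call 7: 4775 + 938 = 5713
call 8: 5713 + 938 = 6651
call 9: 6651 + 938 = 7589
call 10: 7589 + 938 = 8527
call 11: 8527 + 938 = 9465
call 12: 9465 + 938 = 10403
call 13: 10403 + 938 = 11341
call 14: 11341 + 938 = 12279
call 15: 12279 + 938 = 13217
call 16: 13217 + 938 = 14155
call 17: 14155 + 938 = 15093

85, 1023, 1961, 2899, 3837, 4775, 5713, 6651, 7589, 8527, 9465, 10403, 11341, 12279, 13217, 14155, 15093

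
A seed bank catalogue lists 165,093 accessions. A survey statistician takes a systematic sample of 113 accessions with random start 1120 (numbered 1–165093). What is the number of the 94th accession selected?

k = 165093/113 = 1461
94th selection = r + (94−1)·k = 1120 + 93×1461 = 1120 + 135873 = 136993

136993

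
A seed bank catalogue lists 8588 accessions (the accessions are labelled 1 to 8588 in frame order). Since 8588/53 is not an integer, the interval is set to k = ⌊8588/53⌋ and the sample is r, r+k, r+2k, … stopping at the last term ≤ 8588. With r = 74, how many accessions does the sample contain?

53

k = ⌊8588/53⌋ = 162
Achieved size = ⌊(8588 − 74)/162⌋ + 1 = ⌊8514/162⌋ + 1 = 52 + 1 = 53
(last selection: 74 + 52×162 = 8498 ≤ 8588; next would be 8660 > 8588)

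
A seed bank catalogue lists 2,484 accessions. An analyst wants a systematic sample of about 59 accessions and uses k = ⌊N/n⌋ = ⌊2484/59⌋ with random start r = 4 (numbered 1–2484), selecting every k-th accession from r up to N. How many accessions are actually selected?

k = ⌊2484/59⌋ = 42
Achieved size = ⌊(2484 − 4)/42⌋ + 1 = ⌊2480/42⌋ + 1 = 59 + 1 = 60
(last selection: 4 + 59×42 = 2482 ≤ 2484; next would be 2524 > 2484)

60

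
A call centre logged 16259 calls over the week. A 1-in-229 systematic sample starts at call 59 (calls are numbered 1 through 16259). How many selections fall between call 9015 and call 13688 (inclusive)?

k = 229
First selection ≥ 9015: 59 + ⌈(9015−59)/229⌉·229 = 59 + 40×229 = 9219
Last selection ≤ 13688: 59 + ⌊(13688−59)/229⌋·229 = 59 + 59×229 = 13570
Count = 59 − 40 + 1 = 20

20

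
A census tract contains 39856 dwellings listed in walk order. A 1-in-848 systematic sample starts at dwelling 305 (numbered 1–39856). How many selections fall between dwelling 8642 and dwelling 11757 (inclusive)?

k = 848
First selection ≥ 8642: 305 + ⌈(8642−305)/848⌉·848 = 305 + 10×848 = 8785
Last selection ≤ 11757: 305 + ⌊(11757−305)/848⌋·848 = 305 + 13×848 = 11329
Count = 13 − 10 + 1 = 4

4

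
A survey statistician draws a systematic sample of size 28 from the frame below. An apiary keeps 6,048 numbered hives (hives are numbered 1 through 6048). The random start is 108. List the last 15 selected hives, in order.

k = N/n = 6048/28 = 216
14th selection = 108 + 13×216 = 2916
15th: 2916 + 216 = 3132
16th: 3132 + 216 = 3348
17th: 3348 + 216 = 3564
18th: 3564 + 216 = 3780
19th: 3780 + 216 = 3996
20th: 3996 + 216 = 4212
21st: 4212 + 216 = 4428
22nd: 4428 + 216 = 4644
23rd: 4644 + 216 = 4860
24th: 4860 + 216 = 5076
25th: 5076 + 216 = 5292
26th: 5292 + 216 = 5508
27th: 5508 + 216 = 5724
28th: 5724 + 216 = 5940

2916, 3132, 3348, 3564, 3780, 3996, 4212, 4428, 4644, 4860, 5076, 5292, 5508, 5724, 5940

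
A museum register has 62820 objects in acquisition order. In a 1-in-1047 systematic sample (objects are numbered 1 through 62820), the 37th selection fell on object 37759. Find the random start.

k = 1047
r = 37759 − (37−1)×1047 = 37759 − 37692 = 67

67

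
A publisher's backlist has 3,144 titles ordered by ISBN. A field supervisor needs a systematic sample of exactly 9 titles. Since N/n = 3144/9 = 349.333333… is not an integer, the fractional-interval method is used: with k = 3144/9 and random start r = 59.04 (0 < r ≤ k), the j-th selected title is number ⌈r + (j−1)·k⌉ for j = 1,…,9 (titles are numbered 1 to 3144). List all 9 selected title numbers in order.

60, 409, 758, 1108, 1457, 1806, 2156, 2505, 2854

j=1: r + 0k = 59.04 → ⌈·⌉ = 60
j=2: r + 1k = 408.373333… → ⌈·⌉ = 409
j=3: r + 2k = 757.706666… → ⌈·⌉ = 758
j=4: r + 3k = 1107.04 → ⌈·⌉ = 1108
j=5: r + 4k = 1456.373333… → ⌈·⌉ = 1457
j=6: r + 5k = 1805.706666… → ⌈·⌉ = 1806
j=7: r + 6k = 2155.04 → ⌈·⌉ = 2156
j=8: r + 7k = 2504.373333… → ⌈·⌉ = 2505
j=9: r + 8k = 2853.706666… → ⌈·⌉ = 2854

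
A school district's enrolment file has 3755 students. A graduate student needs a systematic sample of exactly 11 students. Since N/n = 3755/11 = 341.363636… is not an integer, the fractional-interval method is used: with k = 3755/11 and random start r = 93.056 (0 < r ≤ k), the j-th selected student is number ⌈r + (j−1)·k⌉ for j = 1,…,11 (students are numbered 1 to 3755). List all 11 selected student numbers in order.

j=1: r + 0k = 93.056 → ⌈·⌉ = 94
j=2: r + 1k = 434.419636… → ⌈·⌉ = 435
j=3: r + 2k = 775.783272… → ⌈·⌉ = 776
j=4: r + 3k = 1117.146909… → ⌈·⌉ = 1118
j=5: r + 4k = 1458.510545… → ⌈·⌉ = 1459
j=6: r + 5k = 1799.874181… → ⌈·⌉ = 1800
j=7: r + 6k = 2141.237818… → ⌈·⌉ = 2142
j=8: r + 7k = 2482.601454… → ⌈·⌉ = 2483
j=9: r + 8k = 2823.965090… → ⌈·⌉ = 2824
j=10: r + 9k = 3165.328727… → ⌈·⌉ = 3166
j=11: r + 10k = 3506.692363… → ⌈·⌉ = 3507

94, 435, 776, 1118, 1459, 1800, 2142, 2483, 2824, 3166, 3507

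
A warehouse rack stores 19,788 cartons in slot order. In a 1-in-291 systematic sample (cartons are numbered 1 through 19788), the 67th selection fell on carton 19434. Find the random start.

228

k = 291
r = 19434 − (67−1)×291 = 19434 − 19206 = 228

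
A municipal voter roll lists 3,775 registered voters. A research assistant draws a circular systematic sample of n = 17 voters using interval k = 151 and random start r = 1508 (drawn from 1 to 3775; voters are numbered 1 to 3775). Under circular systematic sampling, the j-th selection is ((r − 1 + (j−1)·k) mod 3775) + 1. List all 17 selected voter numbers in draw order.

1508, 1659, 1810, 1961, 2112, 2263, 2414, 2565, 2716, 2867, 3018, 3169, 3320, 3471, 3622, 3773, 149

Selection 1: 1508
Selection 2: 1508 + 151 = 1659
Selection 3: 1659 + 151 = 1810
Selection 4: 1810 + 151 = 1961
Selection 5: 1961 + 151 = 2112
Selection 6: 2112 + 151 = 2263
Selection 7: 2263 + 151 = 2414
Selection 8: 2414 + 151 = 2565
Selection 9: 2565 + 151 = 2716
Selection 10: 2716 + 151 = 2867
Selection 11: 2867 + 151 = 3018
Selection 12: 3018 + 151 = 3169
Selection 13: 3169 + 151 = 3320
Selection 14: 3320 + 151 = 3471
Selection 15: 3471 + 151 = 3622
Selection 16: 3622 + 151 = 3773
Selection 17: 3773 + 151 = 3924 → 3924 − 3775 = 149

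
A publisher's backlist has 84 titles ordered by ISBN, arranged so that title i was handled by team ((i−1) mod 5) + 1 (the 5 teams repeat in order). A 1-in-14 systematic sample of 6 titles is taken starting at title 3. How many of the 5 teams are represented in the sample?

Consecutive selections differ by k = 14, so their team numbers differ by 14 mod 5 = 4.
gcd(14, 5) = 1, so the sample visits 5/1 = 5 distinct residues mod 5.
Start 3 is team 3; the teams hit are 1, 2, 3, 4, 5.

5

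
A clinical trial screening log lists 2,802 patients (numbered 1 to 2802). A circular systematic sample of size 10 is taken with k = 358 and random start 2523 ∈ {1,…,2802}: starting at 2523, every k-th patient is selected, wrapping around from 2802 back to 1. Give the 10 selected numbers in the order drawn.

2523, 79, 437, 795, 1153, 1511, 1869, 2227, 2585, 141

Selection 1: 2523
Selection 2: 2523 + 358 = 2881 → 2881 − 2802 = 79
Selection 3: 79 + 358 = 437
Selection 4: 437 + 358 = 795
Selection 5: 795 + 358 = 1153
Selection 6: 1153 + 358 = 1511
Selection 7: 1511 + 358 = 1869
Selection 8: 1869 + 358 = 2227
Selection 9: 2227 + 358 = 2585
Selection 10: 2585 + 358 = 2943 → 2943 − 2802 = 141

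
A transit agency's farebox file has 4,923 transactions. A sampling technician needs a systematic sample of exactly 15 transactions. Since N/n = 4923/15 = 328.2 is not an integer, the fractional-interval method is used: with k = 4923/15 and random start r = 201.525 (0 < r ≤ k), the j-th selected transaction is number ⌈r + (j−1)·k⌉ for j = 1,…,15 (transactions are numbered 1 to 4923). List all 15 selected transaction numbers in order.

j=1: r + 0k = 201.525 → ⌈·⌉ = 202
j=2: r + 1k = 529.725 → ⌈·⌉ = 530
j=3: r + 2k = 857.925 → ⌈·⌉ = 858
j=4: r + 3k = 1186.125 → ⌈·⌉ = 1187
j=5: r + 4k = 1514.325 → ⌈·⌉ = 1515
j=6: r + 5k = 1842.525 → ⌈·⌉ = 1843
j=7: r + 6k = 2170.725 → ⌈·⌉ = 2171
j=8: r + 7k = 2498.925 → ⌈·⌉ = 2499
j=9: r + 8k = 2827.125 → ⌈·⌉ = 2828
j=10: r + 9k = 3155.325 → ⌈·⌉ = 3156
j=11: r + 10k = 3483.525 → ⌈·⌉ = 3484
j=12: r + 11k = 3811.725 → ⌈·⌉ = 3812
j=13: r + 12k = 4139.925 → ⌈·⌉ = 4140
j=14: r + 13k = 4468.125 → ⌈·⌉ = 4469
j=15: r + 14k = 4796.325 → ⌈·⌉ = 4797

202, 530, 858, 1187, 1515, 1843, 2171, 2499, 2828, 3156, 3484, 3812, 4140, 4469, 4797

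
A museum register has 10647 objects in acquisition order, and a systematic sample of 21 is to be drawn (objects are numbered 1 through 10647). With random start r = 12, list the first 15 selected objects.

k = N/n = 10647/21 = 507
object 1: 12
object 2: 12 + 507 = 519
object 3: 519 + 507 = 1026
object 4: 1026 + 507 = 1533
object 5: 1533 + 507 = 2040
object 6: 2040 + 507 = 2547
object 7: 2547 + 507 = 3054
object 8: 3054 + 507 = 3561
object 9: 3561 + 507 = 4068
object 10: 4068 + 507 = 4575
object 11: 4575 + 507 = 5082
object 12: 5082 + 507 = 5589
object 13: 5589 + 507 = 6096
object 14: 6096 + 507 = 6603
object 15: 6603 + 507 = 7110

12, 519, 1026, 1533, 2040, 2547, 3054, 3561, 4068, 4575, 5082, 5589, 6096, 6603, 7110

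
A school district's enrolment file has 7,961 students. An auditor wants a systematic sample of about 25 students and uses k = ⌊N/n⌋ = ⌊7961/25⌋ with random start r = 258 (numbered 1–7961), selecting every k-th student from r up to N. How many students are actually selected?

k = ⌊7961/25⌋ = 318
Achieved size = ⌊(7961 − 258)/318⌋ + 1 = ⌊7703/318⌋ + 1 = 24 + 1 = 25
(last selection: 258 + 24×318 = 7890 ≤ 7961; next would be 8208 > 7961)

25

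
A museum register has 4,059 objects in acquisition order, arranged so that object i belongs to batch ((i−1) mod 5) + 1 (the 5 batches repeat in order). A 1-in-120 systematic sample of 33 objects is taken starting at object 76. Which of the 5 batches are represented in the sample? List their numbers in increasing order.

Consecutive selections differ by k = 120, so their batch numbers differ by 120 mod 5 = 0.
gcd(120, 5) = 5, so the sample visits 5/5 = 1 distinct residues mod 5.
Start 76 is batch 1; the batches hit are 1.

1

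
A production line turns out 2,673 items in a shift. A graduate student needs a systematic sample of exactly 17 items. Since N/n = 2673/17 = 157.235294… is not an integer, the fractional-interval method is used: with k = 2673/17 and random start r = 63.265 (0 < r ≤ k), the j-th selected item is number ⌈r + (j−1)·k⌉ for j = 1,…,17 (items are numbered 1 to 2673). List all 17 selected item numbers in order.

64, 221, 378, 535, 693, 850, 1007, 1164, 1322, 1479, 1636, 1793, 1951, 2108, 2265, 2422, 2580

j=1: r + 0k = 63.265 → ⌈·⌉ = 64
j=2: r + 1k = 220.500294… → ⌈·⌉ = 221
j=3: r + 2k = 377.735588… → ⌈·⌉ = 378
j=4: r + 3k = 534.970882… → ⌈·⌉ = 535
j=5: r + 4k = 692.206176… → ⌈·⌉ = 693
j=6: r + 5k = 849.441470… → ⌈·⌉ = 850
j=7: r + 6k = 1006.676764… → ⌈·⌉ = 1007
j=8: r + 7k = 1163.912058… → ⌈·⌉ = 1164
j=9: r + 8k = 1321.147352… → ⌈·⌉ = 1322
j=10: r + 9k = 1478.382647… → ⌈·⌉ = 1479
j=11: r + 10k = 1635.617941… → ⌈·⌉ = 1636
j=12: r + 11k = 1792.853235… → ⌈·⌉ = 1793
j=13: r + 12k = 1950.088529… → ⌈·⌉ = 1951
j=14: r + 13k = 2107.323823… → ⌈·⌉ = 2108
j=15: r + 14k = 2264.559117… → ⌈·⌉ = 2265
j=16: r + 15k = 2421.794411… → ⌈·⌉ = 2422
j=17: r + 16k = 2579.029705… → ⌈·⌉ = 2580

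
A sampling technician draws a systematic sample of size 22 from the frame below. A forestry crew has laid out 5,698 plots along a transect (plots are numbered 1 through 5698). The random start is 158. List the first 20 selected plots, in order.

k = N/n = 5698/22 = 259
plot 1: 158
plot 2: 158 + 259 = 417
plot 3: 417 + 259 = 676
plot 4: 676 + 259 = 935
plot 5: 935 + 259 = 1194
plot 6: 1194 + 259 = 1453
plot 7: 1453 + 259 = 1712
plot 8: 1712 + 259 = 1971
plot 9: 1971 + 259 = 2230
plot 10: 2230 + 259 = 2489
plot 11: 2489 + 259 = 2748
plot 12: 2748 + 259 = 3007
plot 13: 3007 + 259 = 3266
plot 14: 3266 + 259 = 3525
plot 15: 3525 + 259 = 3784
plot 16: 3784 + 259 = 4043
plot 17: 4043 + 259 = 4302
plot 18: 4302 + 259 = 4561
plot 19: 4561 + 259 = 4820
plot 20: 4820 + 259 = 5079

158, 417, 676, 935, 1194, 1453, 1712, 1971, 2230, 2489, 2748, 3007, 3266, 3525, 3784, 4043, 4302, 4561, 4820, 5079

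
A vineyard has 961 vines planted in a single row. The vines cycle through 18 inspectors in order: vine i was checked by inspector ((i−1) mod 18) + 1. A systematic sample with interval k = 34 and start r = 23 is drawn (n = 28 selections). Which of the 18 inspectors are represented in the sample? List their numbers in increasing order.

1, 3, 5, 7, 9, 11, 13, 15, 17

Consecutive selections differ by k = 34, so their inspector numbers differ by 34 mod 18 = 16.
gcd(34, 18) = 2, so the sample visits 18/2 = 9 distinct residues mod 18.
Start 23 is inspector 5; the inspectors hit are 1, 3, 5, 7, 9, 11, 13, 15, 17.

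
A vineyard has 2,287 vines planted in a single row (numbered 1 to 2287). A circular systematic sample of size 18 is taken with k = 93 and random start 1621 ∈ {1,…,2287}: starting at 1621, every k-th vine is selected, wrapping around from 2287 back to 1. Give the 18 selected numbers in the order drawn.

1621, 1714, 1807, 1900, 1993, 2086, 2179, 2272, 78, 171, 264, 357, 450, 543, 636, 729, 822, 915

Selection 1: 1621
Selection 2: 1621 + 93 = 1714
Selection 3: 1714 + 93 = 1807
Selection 4: 1807 + 93 = 1900
Selection 5: 1900 + 93 = 1993
Selection 6: 1993 + 93 = 2086
Selection 7: 2086 + 93 = 2179
Selection 8: 2179 + 93 = 2272
Selection 9: 2272 + 93 = 2365 → 2365 − 2287 = 78
Selection 10: 78 + 93 = 171
Selection 11: 171 + 93 = 264
Selection 12: 264 + 93 = 357
Selection 13: 357 + 93 = 450
Selection 14: 450 + 93 = 543
Selection 15: 543 + 93 = 636
Selection 16: 636 + 93 = 729
Selection 17: 729 + 93 = 822
Selection 18: 822 + 93 = 915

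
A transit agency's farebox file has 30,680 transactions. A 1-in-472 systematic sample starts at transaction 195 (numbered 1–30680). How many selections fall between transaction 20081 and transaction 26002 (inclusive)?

12

k = 472
First selection ≥ 20081: 195 + ⌈(20081−195)/472⌉·472 = 195 + 43×472 = 20491
Last selection ≤ 26002: 195 + ⌊(26002−195)/472⌋·472 = 195 + 54×472 = 25683
Count = 54 − 43 + 1 = 12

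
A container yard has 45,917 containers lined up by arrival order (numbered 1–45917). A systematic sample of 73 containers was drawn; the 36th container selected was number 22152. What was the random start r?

k = 45917/73 = 629
r = 22152 − (36−1)×629 = 22152 − 22015 = 137

137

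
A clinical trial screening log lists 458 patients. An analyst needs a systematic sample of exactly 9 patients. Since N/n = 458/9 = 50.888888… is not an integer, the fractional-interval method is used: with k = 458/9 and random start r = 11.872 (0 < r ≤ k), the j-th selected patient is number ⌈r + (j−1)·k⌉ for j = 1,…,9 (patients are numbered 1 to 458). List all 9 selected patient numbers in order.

12, 63, 114, 165, 216, 267, 318, 369, 419

j=1: r + 0k = 11.872 → ⌈·⌉ = 12
j=2: r + 1k = 62.760888… → ⌈·⌉ = 63
j=3: r + 2k = 113.649777… → ⌈·⌉ = 114
j=4: r + 3k = 164.538666… → ⌈·⌉ = 165
j=5: r + 4k = 215.427555… → ⌈·⌉ = 216
j=6: r + 5k = 266.316444… → ⌈·⌉ = 267
j=7: r + 6k = 317.205333… → ⌈·⌉ = 318
j=8: r + 7k = 368.094222… → ⌈·⌉ = 369
j=9: r + 8k = 418.983111… → ⌈·⌉ = 419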